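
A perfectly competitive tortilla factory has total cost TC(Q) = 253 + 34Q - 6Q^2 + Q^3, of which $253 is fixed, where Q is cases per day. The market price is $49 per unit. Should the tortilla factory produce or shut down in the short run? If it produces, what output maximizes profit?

From TC, MC = TC'(Q) = 34 - 12Q + 3Q^2 and AVC = VC/Q = 34 - 6Q + Q^2.
The AVC parabola has its vertex at Q = 6/2 = 3, where AVC = 34 - 6·3 + 3^2 = $25.
Since P = $49 ≥ min AVC = $25, price covers variable cost and the firm should produce.
Solving P = MC: -15 - 12Q + 3Q^2 = 0 ⇒ Q = -1 or 5. On the upward-sloping branch, Q* = 5.
Check: AVC at Q = 5 is $29 ≤ P, so revenue covers variable cost.
Profit = P·Q − TC = 49·5 − 398 = -$153, a loss, but smaller than the $253 fixed cost the firm would lose by shutting down.

Produce at Q = 5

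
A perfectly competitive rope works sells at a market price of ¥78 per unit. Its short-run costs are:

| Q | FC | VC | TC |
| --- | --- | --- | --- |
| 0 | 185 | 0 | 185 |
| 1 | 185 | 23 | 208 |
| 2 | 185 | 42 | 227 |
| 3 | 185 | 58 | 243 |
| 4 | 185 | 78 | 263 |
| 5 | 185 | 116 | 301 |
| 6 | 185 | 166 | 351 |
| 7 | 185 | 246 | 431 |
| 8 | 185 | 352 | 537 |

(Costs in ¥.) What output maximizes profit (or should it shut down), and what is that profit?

Q = 6; profit = ¥117

Compute π = P·Q − TC at each output: Q=0: -185; Q=1: -130; Q=2: -71; Q=3: -9; Q=4: 49; Q=5: 89; Q=6: 117; Q=7: 115; Q=8: 87.
Profit is maximized at Q = 6. AVC there is 166/6 = ¥27.67 ≤ P, so producing beats shutting down (which would give -¥185).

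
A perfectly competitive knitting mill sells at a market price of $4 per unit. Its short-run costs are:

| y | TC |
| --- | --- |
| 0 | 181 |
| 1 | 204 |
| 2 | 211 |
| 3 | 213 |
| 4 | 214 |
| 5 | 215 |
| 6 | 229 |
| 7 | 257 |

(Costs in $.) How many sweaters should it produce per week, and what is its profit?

y = 0 (shut down); profit = -$181

Profit at each row (π = 4y − TC): y=0: -181; y=1: -200; y=2: -203; y=3: -201; y=4: -198; y=5: -195; y=6: -205; y=7: -229.
Profit is highest at y = 0. Equivalently, the lowest AVC in the table is 34/5 ≈ $6.80 at y = 5, and P = $4 falls below it — price never covers variable cost, so the firm shuts down and loses only its fixed cost.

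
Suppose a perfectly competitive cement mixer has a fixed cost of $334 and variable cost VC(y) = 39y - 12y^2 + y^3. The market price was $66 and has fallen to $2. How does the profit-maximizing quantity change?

Output falls from 9 to 0 (the firm shuts down)

AVC = 39 - 12y + y^2, minimized at y = 6 where min AVC = $3. MC = 39 - 24y + 3y^2.
With P = $66 above the shutdown price, P = MC gives y = 9.
At P = $2 < min AVC = $3, price no longer covers variable cost at any output, so the firm shuts down: y = 0.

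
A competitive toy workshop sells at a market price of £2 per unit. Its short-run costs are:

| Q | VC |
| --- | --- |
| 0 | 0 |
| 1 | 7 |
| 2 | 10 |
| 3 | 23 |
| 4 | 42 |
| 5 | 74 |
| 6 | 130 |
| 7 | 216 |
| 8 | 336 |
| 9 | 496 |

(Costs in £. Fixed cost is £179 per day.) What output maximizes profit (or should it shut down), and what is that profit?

Q = 0 (shut down); profit = -£179

Profit at each row (π = 2Q − TC): Q=0: -179; Q=1: -184; Q=2: -185; Q=3: -196; Q=4: -213; Q=5: -243; Q=6: -297; Q=7: -381; Q=8: -499; Q=9: -657.
Profit is highest at Q = 0. Equivalently, the lowest AVC in the table is 10/2 ≈ £5 at Q = 2, and P = £2 falls below it — price never covers variable cost, so the firm shuts down and loses only its fixed cost.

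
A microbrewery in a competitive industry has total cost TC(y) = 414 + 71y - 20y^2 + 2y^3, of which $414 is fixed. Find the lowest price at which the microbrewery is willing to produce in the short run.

The firm shuts down when price falls below the minimum of average variable cost. AVC = VC/y = 71 - 20y + 2y^2.
At the minimum of AVC, MC = AVC. MC = 71 - 40y + 6y^2; setting MC = AVC gives 4y^2 - 20y = 0, so y = 5. min AVC = 21.
For P < $21 the firm produces nothing.

$21 per unit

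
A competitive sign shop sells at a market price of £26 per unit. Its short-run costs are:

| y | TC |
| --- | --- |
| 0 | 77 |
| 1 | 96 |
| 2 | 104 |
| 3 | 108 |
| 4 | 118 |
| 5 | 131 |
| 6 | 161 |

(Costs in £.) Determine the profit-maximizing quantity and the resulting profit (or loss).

Compute π = P·y − TC at each output: y=0: -77; y=1: -70; y=2: -52; y=3: -30; y=4: -14; y=5: -1; y=6: -5.
Profit is maximized at y = 5. AVC there is 54/5 = £10.80 ≤ P, so producing beats shutting down (which would give -£77).

y = 5; profit = -£1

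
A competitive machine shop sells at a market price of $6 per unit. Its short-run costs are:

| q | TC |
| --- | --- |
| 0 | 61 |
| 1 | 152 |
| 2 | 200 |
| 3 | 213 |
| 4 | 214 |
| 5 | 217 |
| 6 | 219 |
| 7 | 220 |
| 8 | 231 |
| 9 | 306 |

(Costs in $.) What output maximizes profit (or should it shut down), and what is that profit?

Tabulate TR − TC: q=0: -61; q=1: -146; q=2: -188; q=3: -195; q=4: -190; q=5: -187; q=6: -183; q=7: -178; q=8: -183; q=9: -252.
Profit is highest at q = 0. Equivalently, the lowest AVC in the table is 170/8 ≈ $21.25 at q = 8, and P = $6 falls below it — price never covers variable cost, so the firm shuts down and loses only its fixed cost.

q = 0 (shut down); profit = -$61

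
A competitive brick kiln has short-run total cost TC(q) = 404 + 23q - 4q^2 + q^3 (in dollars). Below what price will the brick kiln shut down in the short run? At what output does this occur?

Short-run supply begins at min AVC. From VC = 23q - 4q^2 + q^3, AVC = 23 - 4q + q^2.
At the minimum of AVC, MC = AVC. MC = 23 - 8q + 3q^2; setting MC = AVC gives 2q^2 - 4q = 0, so q = 2. min AVC = 19.
So the shutdown price is $19.

$19 per unit, at q = 2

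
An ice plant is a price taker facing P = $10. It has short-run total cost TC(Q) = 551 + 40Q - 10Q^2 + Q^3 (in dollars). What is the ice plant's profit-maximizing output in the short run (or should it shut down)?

Shut down

Variable cost is VC = 40Q - 10Q^2 + Q^3, so AVC = VC/Q = 40 - 10Q + Q^2 and MC = dTC/dQ = 40 - 20Q + 3Q^2.
The AVC parabola has its vertex at Q = 10/2 = 5, where AVC = 40 - 10·5 + 5^2 = $15.
P = $10 lies below min AVC = $15; no output level covers variable cost.
Best response: produce nothing and absorb the $551 fixed cost.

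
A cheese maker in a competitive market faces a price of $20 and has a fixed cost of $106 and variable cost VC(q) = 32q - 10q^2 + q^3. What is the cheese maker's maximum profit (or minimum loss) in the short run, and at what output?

Profit = -$34 at q = 6

AVC = 32 - 10q + q^2 has its minimum $7 at q = 5; price $20 clears that bar, so the firm operates.
With MC = 32 - 20q + 3q^2, P = MC on the upward-sloping part at q* = 6.
TR = 20·6 = 120. TC = 106 + 48 = 154. Profit = 120 − 154 = -$34.
By producing, the firm covers all variable cost plus $72 of fixed cost; shutting down would lose the full $106.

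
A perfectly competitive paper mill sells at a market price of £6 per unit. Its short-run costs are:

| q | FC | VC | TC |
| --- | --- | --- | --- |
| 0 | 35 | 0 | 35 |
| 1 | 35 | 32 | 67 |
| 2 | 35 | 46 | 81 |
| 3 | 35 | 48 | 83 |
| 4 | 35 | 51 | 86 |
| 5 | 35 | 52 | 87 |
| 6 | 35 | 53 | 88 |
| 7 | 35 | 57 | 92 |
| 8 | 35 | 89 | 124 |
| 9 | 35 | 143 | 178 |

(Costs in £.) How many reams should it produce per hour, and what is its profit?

Tabulate TR − TC: q=0: -35; q=1: -61; q=2: -69; q=3: -65; q=4: -62; q=5: -57; q=6: -52; q=7: -50; q=8: -76; q=9: -124.
Profit is highest at q = 0. Equivalently, the lowest AVC in the table is 57/7 ≈ £8.14 at q = 7, and P = £6 falls below it — price never covers variable cost, so the firm shuts down and loses only its fixed cost.

q = 0 (shut down); profit = -£35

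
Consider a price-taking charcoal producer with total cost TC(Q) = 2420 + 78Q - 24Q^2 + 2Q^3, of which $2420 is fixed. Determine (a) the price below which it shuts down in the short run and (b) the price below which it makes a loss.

AVC = 78 - 24Q + 2Q^2; minimized at Q = 6, giving min AVC = $6. That is the shutdown price.
ATC = 2420/Q + 78 - 24Q + 2Q^2. Setting dATC/dQ = −2420/Q^2 − 24 + 4Q = 0 gives Q = 11 (since 4·11^3 − 24·11^2 = 2420).
min ATC = 2420/11 + 78 − 24·11 + 2·11^2 = $276. That is the break-even price.
For $6 ≤ P < $276 the firm produces at a loss; below $6 it shuts down.

Shutdown price = $6; break-even price = $276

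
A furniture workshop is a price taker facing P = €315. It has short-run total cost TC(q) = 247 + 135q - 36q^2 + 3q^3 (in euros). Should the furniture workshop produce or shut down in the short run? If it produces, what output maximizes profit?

From TC, MC = TC'(q) = 135 - 72q + 9q^2 and AVC = VC/q = 135 - 36q + 3q^2.
AVC is minimized where dAVC/dq = -36 + 6q = 0, at q = 6; min AVC = 135 - 36·6 + 3·6^2 = €27.
P = €315 exceeds min AVC = €27, so the firm stays open.
P = MC gives -180 - 72q + 9q^2 = 0, with roots -2 and 10. Take the larger (rising MC): q* = 10.
Check: AVC at q = 10 is €75 ≤ P, so revenue covers variable cost.
Profit = P·q − TC = 315·10 − 997 = €2153.

Produce at q = 10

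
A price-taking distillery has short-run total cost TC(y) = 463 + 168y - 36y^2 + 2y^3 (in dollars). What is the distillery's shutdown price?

Short-run supply begins at min AVC. From VC = 168y - 36y^2 + 2y^3, AVC = 168 - 36y + 2y^2.
dAVC/dy = -36 + 4y = 0 gives y = 9. min AVC = 168 - 36·9 + 2·9^2 = 6.
The firm shuts down for any P below $6.

$6 per unit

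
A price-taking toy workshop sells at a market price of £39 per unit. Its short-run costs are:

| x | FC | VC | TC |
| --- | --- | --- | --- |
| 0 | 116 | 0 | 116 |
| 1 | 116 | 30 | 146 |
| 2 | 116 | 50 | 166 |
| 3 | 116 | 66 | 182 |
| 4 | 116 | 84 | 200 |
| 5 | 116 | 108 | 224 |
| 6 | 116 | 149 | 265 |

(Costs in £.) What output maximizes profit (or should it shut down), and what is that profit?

Compute π = P·x − TC at each output: x=0: -116; x=1: -107; x=2: -88; x=3: -65; x=4: -44; x=5: -29; x=6: -31.
Profit is maximized at x = 5. AVC there is 108/5 = £21.60 ≤ P, so producing beats shutting down (which would give -£116).

x = 5; profit = -£29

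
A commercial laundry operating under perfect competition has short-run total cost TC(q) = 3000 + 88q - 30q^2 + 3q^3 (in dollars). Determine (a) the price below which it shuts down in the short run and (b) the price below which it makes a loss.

Shutdown price = min AVC. AVC = 88 - 30q + 3q^2, with vertex at q = 5 and minimum $13.
ATC = 3000/q + 88 - 30q + 3q^2. Setting dATC/dq = −3000/q^2 − 30 + 6q = 0 gives q = 10 (since 6·10^3 − 30·10^2 = 3000).
min ATC = 3000/10 + 88 − 30·10 + 3·10^2 = $388. That is the break-even price.
Between these two prices the firm operates at a loss; above $388 it earns a profit.

Shutdown price = $13; break-even price = $388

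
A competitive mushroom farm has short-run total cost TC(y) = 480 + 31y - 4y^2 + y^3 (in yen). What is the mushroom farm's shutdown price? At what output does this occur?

The firm shuts down when price falls below the minimum of average variable cost. AVC = VC/y = 31 - 4y + y^2.
At the minimum of AVC, MC = AVC. MC = 31 - 8y + 3y^2; setting MC = AVC gives 2y^2 - 4y = 0, so y = 2. min AVC = 27.
So the shutdown price is ¥27.

¥27 per unit, at y = 2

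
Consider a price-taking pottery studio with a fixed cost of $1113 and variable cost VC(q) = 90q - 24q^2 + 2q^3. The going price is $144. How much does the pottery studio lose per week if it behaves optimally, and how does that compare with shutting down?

AVC = 90 - 24q + 2q^2 has its minimum $18 at q = 6; price $144 clears that bar, so the firm operates.
With MC = 90 - 48q + 6q^2, P = MC on the upward-sloping part at q* = 9.
TR = 144·9 = 1296. TC = 1113 + 324 = 1437. Profit = 1296 − 1437 = -$141.
By producing, the firm covers all variable cost plus $972 of fixed cost; shutting down would lose the full $1113.

Profit = -$141 at q = 9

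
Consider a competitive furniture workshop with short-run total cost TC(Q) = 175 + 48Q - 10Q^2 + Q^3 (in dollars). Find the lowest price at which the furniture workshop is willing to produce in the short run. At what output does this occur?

$23 per unit, at Q = 5

The firm shuts down when price falls below the minimum of average variable cost. AVC = VC/Q = 48 - 10Q + Q^2.
dAVC/dQ = -10 + 2Q = 0 gives Q = 5. min AVC = 48 - 10·5 + 5^2 = 23.
For P < $23 the firm produces nothing.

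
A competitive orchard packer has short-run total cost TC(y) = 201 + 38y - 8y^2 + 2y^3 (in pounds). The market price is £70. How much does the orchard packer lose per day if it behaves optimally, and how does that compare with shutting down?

Profit = -£73 at y = 4

AVC = 38 - 8y + 2y^2; min AVC = £30 at y = 2. Since P = £70 ≥ min AVC, the firm produces.
With MC = 38 - 16y + 6y^2, P = MC on the upward-sloping part at y* = 4.
TR = 70·4 = 280. TC = 201 + 152 = 353. Profit = 280 − 353 = -£73.
Shutting down would mean losing the fixed cost of £201, so operating at a loss of £73 is better by £128.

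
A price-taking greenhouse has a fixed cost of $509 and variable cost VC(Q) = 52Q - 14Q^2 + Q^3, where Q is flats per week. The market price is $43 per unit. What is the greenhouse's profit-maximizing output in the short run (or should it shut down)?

Variable cost is VC = 52Q - 14Q^2 + Q^3, so AVC = VC/Q = 52 - 14Q + Q^2 and MC = dTC/dQ = 52 - 28Q + 3Q^2.
AVC is minimized where dAVC/dQ = -14 + 2Q = 0, at Q = 7; min AVC = 52 - 14·7 + 7^2 = $3.
P = $43 exceeds min AVC = $3, so the firm stays open.
Set P = MC: 43 = 52 - 28Q + 3Q^2 → 9 - 28Q + 3Q^2 = 0. The roots are Q = 1/3 and Q = 9; the profit-maximizing output is on the rising part of MC, so Q* = 9.
Check: AVC at Q = 9 is $7 ≤ P, so revenue covers variable cost.
Profit = P·Q − TC = 43·9 − 572 = -$185, a loss, but smaller than the $509 fixed cost the firm would lose by shutting down.

Produce at Q = 9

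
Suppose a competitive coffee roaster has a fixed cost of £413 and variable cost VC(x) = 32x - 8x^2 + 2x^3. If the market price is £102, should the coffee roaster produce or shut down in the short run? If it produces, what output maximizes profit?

From TC, MC = TC'(x) = 32 - 16x + 6x^2 and AVC = VC/x = 32 - 8x + 2x^2.
The AVC parabola has its vertex at x = 8/4 = 2, where AVC = 32 - 8·2 + 2·2^2 = £24.
P = £102 exceeds min AVC = £24, so the firm stays open.
P = MC gives -70 - 16x + 6x^2 = 0, with roots -7/3 and 5. Take the larger (rising MC): x* = 5.
Check: AVC at x = 5 is £42 ≤ P, so revenue covers variable cost.
Profit = P·x − TC = 102·5 − 623 = -£113, a loss, but smaller than the £413 fixed cost the firm would lose by shutting down.

Produce at x = 5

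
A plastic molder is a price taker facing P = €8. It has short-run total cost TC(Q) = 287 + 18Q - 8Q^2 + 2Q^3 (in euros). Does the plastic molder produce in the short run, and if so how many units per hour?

Shut down

From TC, MC = TC'(Q) = 18 - 16Q + 6Q^2 and AVC = VC/Q = 18 - 8Q + 2Q^2.
AVC hits its minimum where MC = AVC, at Q = 2, giving min AVC = 18 - 8·2 + 2·2^2 = €10.
Since P = €8 < min AVC = €10, price fails to cover variable cost at any output.
The firm minimizes its loss by shutting down and losing only its fixed cost of €287.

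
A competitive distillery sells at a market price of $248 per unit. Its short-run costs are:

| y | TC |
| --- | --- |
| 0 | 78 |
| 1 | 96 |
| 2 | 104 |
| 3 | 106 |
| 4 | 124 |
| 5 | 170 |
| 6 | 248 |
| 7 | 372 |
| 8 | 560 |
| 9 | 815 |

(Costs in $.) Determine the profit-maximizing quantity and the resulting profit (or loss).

Tabulate TR − TC: y=0: -78; y=1: 152; y=2: 392; y=3: 638; y=4: 868; y=5: 1070; y=6: 1240; y=7: 1364; y=8: 1424; y=9: 1417.
Profit is maximized at y = 8. AVC there is 482/8 = $60.25 ≤ P, so producing beats shutting down (which would give -$78).

y = 8; profit = $1424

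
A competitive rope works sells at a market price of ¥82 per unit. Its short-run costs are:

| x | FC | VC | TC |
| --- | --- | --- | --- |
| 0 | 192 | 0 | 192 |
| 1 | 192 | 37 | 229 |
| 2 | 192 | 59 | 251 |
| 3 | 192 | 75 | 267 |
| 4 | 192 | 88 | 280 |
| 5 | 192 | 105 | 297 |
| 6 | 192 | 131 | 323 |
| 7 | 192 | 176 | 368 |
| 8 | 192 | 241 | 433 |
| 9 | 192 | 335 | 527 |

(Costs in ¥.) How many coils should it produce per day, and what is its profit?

Compute π = P·x − TC at each output: x=0: -192; x=1: -147; x=2: -87; x=3: -21; x=4: 48; x=5: 113; x=6: 169; x=7: 206; x=8: 223; x=9: 211.
Profit is maximized at x = 8. AVC there is 241/8 = ¥30.12 ≤ P, so producing beats shutting down (which would give -¥192).

x = 8; profit = ¥223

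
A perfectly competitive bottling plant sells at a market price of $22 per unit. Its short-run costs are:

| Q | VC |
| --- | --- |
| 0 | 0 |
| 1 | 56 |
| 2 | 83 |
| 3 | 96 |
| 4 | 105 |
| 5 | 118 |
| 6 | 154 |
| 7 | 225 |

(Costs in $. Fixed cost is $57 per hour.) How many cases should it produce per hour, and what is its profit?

Q = 0 (shut down); profit = -$57

Profit at each row (π = 22Q − TC): Q=0: -57; Q=1: -91; Q=2: -96; Q=3: -87; Q=4: -74; Q=5: -65; Q=6: -79; Q=7: -128.
Profit is highest at Q = 0. Equivalently, the lowest AVC in the table is 118/5 ≈ $23.60 at Q = 5, and P = $22 falls below it — price never covers variable cost, so the firm shuts down and loses only its fixed cost.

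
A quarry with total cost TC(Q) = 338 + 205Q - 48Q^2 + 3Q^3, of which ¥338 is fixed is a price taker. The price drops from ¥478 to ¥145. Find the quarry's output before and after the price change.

AVC = 205 - 48Q + 3Q^2, minimized at Q = 8 where min AVC = ¥13. MC = 205 - 96Q + 9Q^2.
With P = ¥478 above the shutdown price, P = MC gives Q = 13.
At P = ¥145 ≥ min AVC, set P = MC: Q = 10. The firm stays open but cuts output.

Output falls from 13 to 10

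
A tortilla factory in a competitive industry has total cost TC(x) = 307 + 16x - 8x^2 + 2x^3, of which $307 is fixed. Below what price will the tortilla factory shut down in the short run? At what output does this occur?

$8 per unit, at x = 2

Short-run supply begins at min AVC. From VC = 16x - 8x^2 + 2x^3, AVC = 16 - 8x + 2x^2.
dAVC/dx = -8 + 4x = 0 gives x = 2. min AVC = 16 - 8·2 + 2·2^2 = 8.
So the shutdown price is $8.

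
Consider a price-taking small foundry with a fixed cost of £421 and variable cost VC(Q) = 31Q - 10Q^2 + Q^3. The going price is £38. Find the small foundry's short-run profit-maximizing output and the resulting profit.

Profit = -£225 at Q = 7

AVC = 31 - 10Q + Q^2 has its minimum £6 at Q = 5; price £38 clears that bar, so the firm operates.
MC = 31 - 20Q + 3Q^2. Setting P = MC and taking the root on the rising branch gives Q* = 7.
TR = 38·7 = 266. TC = 421 + 70 = 491. Profit = 266 − 491 = -£225.
By producing, the firm covers all variable cost plus £196 of fixed cost; shutting down would lose the full £421.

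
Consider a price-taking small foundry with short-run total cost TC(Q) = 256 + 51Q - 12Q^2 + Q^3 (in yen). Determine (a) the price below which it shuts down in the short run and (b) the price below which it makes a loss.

Shutdown price = ¥15; break-even price = ¥51

Shutdown price = min AVC. AVC = 51 - 12Q + Q^2, with vertex at Q = 6 and minimum ¥15.
ATC = 256/Q + 51 - 12Q + Q^2. Setting dATC/dQ = −256/Q^2 − 12 + 2Q = 0 gives Q = 8 (since 2·8^3 − 12·8^2 = 256).
min ATC = 256/8 + 51 − 12·8 + 8^2 = ¥51. That is the break-even price.
For ¥15 ≤ P < ¥51 the firm produces at a loss; below ¥15 it shuts down.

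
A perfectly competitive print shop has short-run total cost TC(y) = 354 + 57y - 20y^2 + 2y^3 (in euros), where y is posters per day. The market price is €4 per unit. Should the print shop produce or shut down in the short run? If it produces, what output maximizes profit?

Shut down

Strip out fixed cost: VC = 57y - 20y^2 + 2y^3. Then AVC = 57 - 20y + 2y^2 and MC = 57 - 40y + 6y^2.
AVC is minimized where dAVC/dy = -20 + 4y = 0, at y = 5; min AVC = 57 - 20·5 + 2·5^2 = €7.
Since P = €4 < min AVC = €7, price fails to cover variable cost at any output.
Shutting down limits the loss to fixed cost, €354.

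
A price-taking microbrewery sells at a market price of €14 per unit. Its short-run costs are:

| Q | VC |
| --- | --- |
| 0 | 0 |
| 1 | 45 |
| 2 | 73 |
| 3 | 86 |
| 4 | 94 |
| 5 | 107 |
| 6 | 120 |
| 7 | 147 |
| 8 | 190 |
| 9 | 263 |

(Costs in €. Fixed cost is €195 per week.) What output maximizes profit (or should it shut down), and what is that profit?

Compute π = P·Q − TC at each output: Q=0: -195; Q=1: -226; Q=2: -240; Q=3: -239; Q=4: -233; Q=5: -232; Q=6: -231; Q=7: -244; Q=8: -273; Q=9: -332.
Profit is highest at Q = 0. Equivalently, the lowest AVC in the table is 120/6 ≈ €20 at Q = 6, and P = €14 falls below it — price never covers variable cost, so the firm shuts down and loses only its fixed cost.

Q = 0 (shut down); profit = -€195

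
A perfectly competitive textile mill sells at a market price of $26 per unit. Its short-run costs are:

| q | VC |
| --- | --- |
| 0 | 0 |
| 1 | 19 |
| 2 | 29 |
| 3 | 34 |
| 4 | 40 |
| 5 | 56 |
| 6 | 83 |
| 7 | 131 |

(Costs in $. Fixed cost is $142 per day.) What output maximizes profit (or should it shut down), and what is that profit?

q = 5; profit = -$68

Compute π = P·q − TC at each output: q=0: -142; q=1: -135; q=2: -119; q=3: -98; q=4: -78; q=5: -68; q=6: -69; q=7: -91.
Profit is maximized at q = 5. AVC there is 56/5 = $11.20 ≤ P, so producing beats shutting down (which would give -$142).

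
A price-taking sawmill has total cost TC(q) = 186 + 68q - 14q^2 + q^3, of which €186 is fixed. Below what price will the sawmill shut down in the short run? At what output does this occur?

The firm shuts down when price falls below the minimum of average variable cost. AVC = VC/q = 68 - 14q + q^2.
At the minimum of AVC, MC = AVC. MC = 68 - 28q + 3q^2; setting MC = AVC gives 2q^2 - 14q = 0, so q = 7. min AVC = 19.
For P < €19 the firm produces nothing.

€19 per unit, at q = 7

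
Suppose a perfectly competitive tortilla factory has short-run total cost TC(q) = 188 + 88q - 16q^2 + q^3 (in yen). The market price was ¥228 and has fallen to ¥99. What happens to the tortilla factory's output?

MC = 88 - 32q + 3q^2; the shutdown threshold is min AVC = ¥24 (at q = 8).
At P = ¥228 ≥ min AVC, set P = MC on the rising branch: q = 14.
At P = ¥99 ≥ min AVC, set P = MC: q = 11. The firm stays open but cuts output.

Output falls from 14 to 11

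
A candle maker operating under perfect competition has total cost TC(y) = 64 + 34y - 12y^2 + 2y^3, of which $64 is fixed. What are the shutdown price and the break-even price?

AVC = 34 - 12y + 2y^2; minimized at y = 3, giving min AVC = $16. That is the shutdown price.
ATC = 64/y + 34 - 12y + 2y^2. Setting dATC/dy = −64/y^2 − 12 + 4y = 0 gives y = 4 (since 4·4^3 − 12·4^2 = 64).
min ATC = 64/4 + 34 − 12·4 + 2·4^2 = $34. That is the break-even price.
Between these two prices the firm operates at a loss; above $34 it earns a profit.

Shutdown price = $16; break-even price = $34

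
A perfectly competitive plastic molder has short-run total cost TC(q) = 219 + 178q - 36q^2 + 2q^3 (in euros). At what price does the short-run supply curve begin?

€16 per unit

The shutdown price is the minimum of AVC. VC = 178q - 36q^2 + 2q^3, so AVC = 178 - 36q + 2q^2.
dAVC/dq = -36 + 4q = 0 gives q = 9. min AVC = 178 - 36·9 + 2·9^2 = 16.
The firm shuts down for any P below €16.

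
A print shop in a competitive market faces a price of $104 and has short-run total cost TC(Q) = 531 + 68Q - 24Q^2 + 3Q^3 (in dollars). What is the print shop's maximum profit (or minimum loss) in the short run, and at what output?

Profit = -$99 at Q = 6

AVC = 68 - 24Q + 3Q^2 has its minimum $20 at Q = 4; price $104 clears that bar, so the firm operates.
MC = 68 - 48Q + 9Q^2. Setting P = MC and taking the root on the rising branch gives Q* = 6.
TR = 104·6 = 624. TC = 531 + 192 = 723. Profit = 624 − 723 = -$99.
By producing, the firm covers all variable cost plus $432 of fixed cost; shutting down would lose the full $531.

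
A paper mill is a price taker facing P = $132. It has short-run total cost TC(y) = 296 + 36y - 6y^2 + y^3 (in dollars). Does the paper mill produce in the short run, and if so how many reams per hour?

Produce at y = 8

From TC, MC = TC'(y) = 36 - 12y + 3y^2 and AVC = VC/y = 36 - 6y + y^2.
AVC is minimized where dAVC/dy = -6 + 2y = 0, at y = 3; min AVC = 36 - 6·3 + 3^2 = $27.
Because $132 ≥ $27, revenue can cover variable cost; the firm operates.
P = MC gives -96 - 12y + 3y^2 = 0, with roots -4 and 8. Take the larger (rising MC): y* = 8.
Check: AVC at y = 8 is $52 ≤ P, so revenue covers variable cost.
Profit = P·y − TC = 132·8 − 712 = $344.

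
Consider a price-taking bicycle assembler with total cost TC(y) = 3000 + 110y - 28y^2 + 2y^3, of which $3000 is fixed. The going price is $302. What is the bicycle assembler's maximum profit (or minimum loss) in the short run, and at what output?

AVC = 110 - 28y + 2y^2; min AVC = $12 at y = 7. Since P = $302 ≥ min AVC, the firm produces.
MC = 110 - 56y + 6y^2. Setting P = MC and taking the root on the rising branch gives y* = 12.
TR = 302·12 = 3624. TC = 3000 + 744 = 3744. Profit = 3624 − 3744 = -$120.
That loss of $120 beats the $3000 the firm would lose by shutting down; producing recovers $2880 of fixed cost.

Profit = -$120 at y = 12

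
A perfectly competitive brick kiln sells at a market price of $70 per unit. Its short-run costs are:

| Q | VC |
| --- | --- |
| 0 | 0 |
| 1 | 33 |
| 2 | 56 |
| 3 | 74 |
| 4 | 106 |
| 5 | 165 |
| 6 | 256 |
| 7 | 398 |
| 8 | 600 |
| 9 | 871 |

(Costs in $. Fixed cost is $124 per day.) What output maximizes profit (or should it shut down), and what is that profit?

Compute π = P·Q − TC at each output: Q=0: -124; Q=1: -87; Q=2: -40; Q=3: 12; Q=4: 50; Q=5: 61; Q=6: 40; Q=7: -32; Q=8: -164; Q=9: -365.
Profit is maximized at Q = 5. AVC there is 165/5 = $33 ≤ P, so producing beats shutting down (which would give -$124).

Q = 5; profit = $61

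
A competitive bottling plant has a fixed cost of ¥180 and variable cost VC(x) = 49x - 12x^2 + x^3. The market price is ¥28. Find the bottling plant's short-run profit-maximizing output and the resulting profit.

AVC = 49 - 12x + x^2 has its minimum ¥13 at x = 6; price ¥28 clears that bar, so the firm operates.
MC = 49 - 24x + 3x^2. Setting P = MC and taking the root on the rising branch gives x* = 7.
TR = 28·7 = 196. TC = 180 + 98 = 278. Profit = 196 − 278 = -¥82.
That loss of ¥82 beats the ¥180 the firm would lose by shutting down; producing recovers ¥98 of fixed cost.

Profit = -¥82 at x = 7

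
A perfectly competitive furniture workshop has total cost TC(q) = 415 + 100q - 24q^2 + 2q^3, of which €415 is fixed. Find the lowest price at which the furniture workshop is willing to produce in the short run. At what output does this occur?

Short-run supply begins at min AVC. From VC = 100q - 24q^2 + 2q^3, AVC = 100 - 24q + 2q^2.
dAVC/dq = -24 + 4q = 0 gives q = 6. min AVC = 100 - 24·6 + 2·6^2 = 28.
For P < €28 the firm produces nothing.

€28 per unit, at q = 6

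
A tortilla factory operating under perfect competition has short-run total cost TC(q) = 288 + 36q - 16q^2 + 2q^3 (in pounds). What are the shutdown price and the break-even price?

Shutdown price = min AVC. AVC = 36 - 16q + 2q^2, with vertex at q = 4 and minimum £4.
ATC = 288/q + 36 - 16q + 2q^2. Setting dATC/dq = −288/q^2 − 16 + 4q = 0 gives q = 6 (since 4·6^3 − 16·6^2 = 288).
min ATC = 288/6 + 36 − 16·6 + 2·6^2 = £60. That is the break-even price.
Between these two prices the firm operates at a loss; above £60 it earns a profit.

Shutdown price = £4; break-even price = £60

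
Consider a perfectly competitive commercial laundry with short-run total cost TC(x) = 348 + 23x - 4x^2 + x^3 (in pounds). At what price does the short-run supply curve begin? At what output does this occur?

£19 per unit, at x = 2

The shutdown price is the minimum of AVC. VC = 23x - 4x^2 + x^3, so AVC = 23 - 4x + x^2.
At the minimum of AVC, MC = AVC. MC = 23 - 8x + 3x^2; setting MC = AVC gives 2x^2 - 4x = 0, so x = 2. min AVC = 19.
For P < £19 the firm produces nothing.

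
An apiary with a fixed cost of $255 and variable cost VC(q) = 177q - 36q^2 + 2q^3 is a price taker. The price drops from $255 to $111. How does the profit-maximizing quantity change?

MC = 177 - 72q + 6q^2; the shutdown threshold is min AVC = $15 (at q = 9).
With P = $255 above the shutdown price, P = MC gives q = 13.
At P = $111 ≥ min AVC, set P = MC: q = 11. The firm stays open but cuts output.

Output falls from 13 to 11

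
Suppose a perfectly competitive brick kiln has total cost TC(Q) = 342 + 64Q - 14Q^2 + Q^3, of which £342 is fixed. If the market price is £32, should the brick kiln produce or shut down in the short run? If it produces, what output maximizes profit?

From TC, MC = TC'(Q) = 64 - 28Q + 3Q^2 and AVC = VC/Q = 64 - 14Q + Q^2.
AVC hits its minimum where MC = AVC, at Q = 7, giving min AVC = 64 - 14·7 + 7^2 = £15.
P = £32 exceeds min AVC = £15, so the firm stays open.
P = MC gives 32 - 28Q + 3Q^2 = 0, with roots 4/3 and 8. Take the larger (rising MC): Q* = 8.
Check: AVC at Q = 8 is £16 ≤ P, so revenue covers variable cost.
Profit = P·Q − TC = 32·8 − 470 = -£214, a loss, but smaller than the £342 fixed cost the firm would lose by shutting down.

Produce at Q = 8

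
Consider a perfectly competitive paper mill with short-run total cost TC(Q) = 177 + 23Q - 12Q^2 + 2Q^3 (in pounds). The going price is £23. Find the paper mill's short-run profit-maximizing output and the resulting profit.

AVC = 23 - 12Q + 2Q^2; min AVC = £5 at Q = 3. Since P = £23 ≥ min AVC, the firm produces.
With MC = 23 - 24Q + 6Q^2, P = MC on the upward-sloping part at Q* = 4.
TR = 23·4 = 92. TC = 177 + 28 = 205. Profit = 92 − 205 = -£113.
Shutting down would mean losing the fixed cost of £177, so operating at a loss of £113 is better by £64.

Profit = -£113 at Q = 4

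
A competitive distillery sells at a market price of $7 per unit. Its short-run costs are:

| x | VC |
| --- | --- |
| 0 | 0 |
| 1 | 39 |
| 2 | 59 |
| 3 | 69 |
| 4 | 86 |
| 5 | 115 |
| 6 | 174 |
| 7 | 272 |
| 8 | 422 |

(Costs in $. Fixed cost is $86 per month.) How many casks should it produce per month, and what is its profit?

x = 0 (shut down); profit = -$86

Profit at each row (π = 7x − TC): x=0: -86; x=1: -118; x=2: -131; x=3: -134; x=4: -144; x=5: -166; x=6: -218; x=7: -309; x=8: -452.
Profit is highest at x = 0. Equivalently, the lowest AVC in the table is 86/4 ≈ $21.50 at x = 4, and P = $7 falls below it — price never covers variable cost, so the firm shuts down and loses only its fixed cost.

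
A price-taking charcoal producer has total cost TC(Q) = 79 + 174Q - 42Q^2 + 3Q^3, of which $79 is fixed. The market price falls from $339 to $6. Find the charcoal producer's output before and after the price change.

AVC = 174 - 42Q + 3Q^2, minimized at Q = 7 where min AVC = $27. MC = 174 - 84Q + 9Q^2.
At P = $339 ≥ min AVC, set P = MC on the rising branch: Q = 11.
At P = $6 < min AVC = $27, price no longer covers variable cost at any output, so the firm shuts down: Q = 0.

Output falls from 11 to 0 (the firm shuts down)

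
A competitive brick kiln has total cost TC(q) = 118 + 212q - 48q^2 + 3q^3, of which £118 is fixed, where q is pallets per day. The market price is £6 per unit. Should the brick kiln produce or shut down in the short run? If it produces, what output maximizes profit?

Shut down

From TC, MC = TC'(q) = 212 - 96q + 9q^2 and AVC = VC/q = 212 - 48q + 3q^2.
AVC hits its minimum where MC = AVC, at q = 8, giving min AVC = 212 - 48·8 + 3·8^2 = £20.
P = £6 lies below min AVC = £20; no output level covers variable cost.
The firm minimizes its loss by shutting down and losing only its fixed cost of £118.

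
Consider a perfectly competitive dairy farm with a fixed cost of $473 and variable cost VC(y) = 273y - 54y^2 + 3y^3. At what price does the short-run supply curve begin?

$30 per unit

The shutdown price is the minimum of AVC. VC = 273y - 54y^2 + 3y^3, so AVC = 273 - 54y + 3y^2.
dAVC/dy = -54 + 6y = 0 gives y = 9. min AVC = 273 - 54·9 + 3·9^2 = 30.
For P < $30 the firm produces nothing.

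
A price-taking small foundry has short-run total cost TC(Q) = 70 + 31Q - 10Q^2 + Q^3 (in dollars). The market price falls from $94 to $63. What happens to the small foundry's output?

AVC = 31 - 10Q + Q^2, minimized at Q = 5 where min AVC = $6. MC = 31 - 20Q + 3Q^2.
At P = $94 ≥ min AVC, set P = MC on the rising branch: Q = 9.
At P = $63 ≥ min AVC, set P = MC: Q = 8. The firm stays open but cuts output.

Output falls from 9 to 8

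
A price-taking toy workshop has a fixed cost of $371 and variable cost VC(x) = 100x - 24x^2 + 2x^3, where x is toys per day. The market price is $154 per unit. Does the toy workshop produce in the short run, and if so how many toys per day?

Strip out fixed cost: VC = 100x - 24x^2 + 2x^3. Then AVC = 100 - 24x + 2x^2 and MC = 100 - 48x + 6x^2.
The AVC parabola has its vertex at x = 24/4 = 6, where AVC = 100 - 24·6 + 2·6^2 = $28.
Since P = $154 ≥ min AVC = $28, price covers variable cost and the firm should produce.
P = MC gives -54 - 48x + 6x^2 = 0, with roots -1 and 9. Take the larger (rising MC): x* = 9.
Check: AVC at x = 9 is $46 ≤ P, so revenue covers variable cost.
Profit = P·x − TC = 154·9 − 785 = $601.

Produce at x = 9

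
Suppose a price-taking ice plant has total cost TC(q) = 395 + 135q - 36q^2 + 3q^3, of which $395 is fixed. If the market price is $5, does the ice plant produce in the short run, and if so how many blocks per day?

Shut down

Variable cost is VC = 135q - 36q^2 + 3q^3, so AVC = VC/q = 135 - 36q + 3q^2 and MC = dTC/dq = 135 - 72q + 9q^2.
AVC is minimized where dAVC/dq = -36 + 6q = 0, at q = 6; min AVC = 135 - 36·6 + 3·6^2 = $27.
With P < min AVC ($5 < $27), every unit sold adds to the loss.
Best response: produce nothing and absorb the $395 fixed cost.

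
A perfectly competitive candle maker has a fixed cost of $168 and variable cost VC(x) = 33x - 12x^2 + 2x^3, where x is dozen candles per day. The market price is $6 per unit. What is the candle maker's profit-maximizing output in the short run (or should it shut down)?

Shut down

Variable cost is VC = 33x - 12x^2 + 2x^3, so AVC = VC/x = 33 - 12x + 2x^2 and MC = dTC/dx = 33 - 24x + 6x^2.
The AVC parabola has its vertex at x = 12/4 = 3, where AVC = 33 - 12·3 + 2·3^2 = $15.
P = $6 lies below min AVC = $15; no output level covers variable cost.
Shutting down limits the loss to fixed cost, $168.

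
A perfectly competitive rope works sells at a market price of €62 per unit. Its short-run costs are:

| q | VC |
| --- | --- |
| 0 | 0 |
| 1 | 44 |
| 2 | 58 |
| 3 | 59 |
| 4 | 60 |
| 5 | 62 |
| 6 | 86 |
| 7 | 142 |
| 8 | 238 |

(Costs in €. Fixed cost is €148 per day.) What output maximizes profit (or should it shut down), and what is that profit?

Compute π = P·q − TC at each output: q=0: -148; q=1: -130; q=2: -82; q=3: -21; q=4: 40; q=5: 100; q=6: 138; q=7: 144; q=8: 110.
Profit is maximized at q = 7. AVC there is 142/7 = €20.29 ≤ P, so producing beats shutting down (which would give -€148).

q = 7; profit = €144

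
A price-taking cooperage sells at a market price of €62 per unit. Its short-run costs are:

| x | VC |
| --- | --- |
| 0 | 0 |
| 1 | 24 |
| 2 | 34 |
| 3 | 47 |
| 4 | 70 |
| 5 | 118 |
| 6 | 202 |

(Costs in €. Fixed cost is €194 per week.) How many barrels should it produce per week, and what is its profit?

x = 5; profit = -€2

Tabulate TR − TC: x=0: -194; x=1: -156; x=2: -104; x=3: -55; x=4: -16; x=5: -2; x=6: -24.
Profit is maximized at x = 5. AVC there is 118/5 = €23.60 ≤ P, so producing beats shutting down (which would give -€194).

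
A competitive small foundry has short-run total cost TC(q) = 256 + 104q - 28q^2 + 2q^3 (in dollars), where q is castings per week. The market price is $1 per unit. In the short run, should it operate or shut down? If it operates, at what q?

From TC, MC = TC'(q) = 104 - 56q + 6q^2 and AVC = VC/q = 104 - 28q + 2q^2.
AVC hits its minimum where MC = AVC, at q = 7, giving min AVC = 104 - 28·7 + 2·7^2 = $6.
Since P = $1 < min AVC = $6, price fails to cover variable cost at any output.
Shutting down limits the loss to fixed cost, $256.

Shut down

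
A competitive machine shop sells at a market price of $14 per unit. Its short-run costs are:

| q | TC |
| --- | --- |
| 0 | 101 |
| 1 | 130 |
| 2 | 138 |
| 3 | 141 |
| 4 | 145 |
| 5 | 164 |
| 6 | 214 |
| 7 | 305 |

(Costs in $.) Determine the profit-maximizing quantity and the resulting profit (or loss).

Profit at each row (π = 14q − TC): q=0: -101; q=1: -116; q=2: -110; q=3: -99; q=4: -89; q=5: -94; q=6: -130; q=7: -207.
Profit is maximized at q = 4. AVC there is 44/4 = $11 ≤ P, so producing beats shutting down (which would give -$101).

q = 4; profit = -$89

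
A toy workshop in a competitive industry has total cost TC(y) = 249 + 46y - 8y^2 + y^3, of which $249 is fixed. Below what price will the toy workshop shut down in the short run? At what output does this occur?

The firm shuts down when price falls below the minimum of average variable cost. AVC = VC/y = 46 - 8y + y^2.
dAVC/dy = -8 + 2y = 0 gives y = 4. min AVC = 46 - 8·4 + 4^2 = 30.
So the shutdown price is $30.

$30 per unit, at y = 4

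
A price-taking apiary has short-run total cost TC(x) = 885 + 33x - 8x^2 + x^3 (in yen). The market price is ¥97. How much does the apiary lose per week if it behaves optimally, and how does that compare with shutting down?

Profit = -¥373 at x = 8

AVC = 33 - 8x + x^2 has its minimum ¥17 at x = 4; price ¥97 clears that bar, so the firm operates.
With MC = 33 - 16x + 3x^2, P = MC on the upward-sloping part at x* = 8.
TR = 97·8 = 776. TC = 885 + 264 = 1149. Profit = 776 − 1149 = -¥373.
Shutting down would mean losing the fixed cost of ¥885, so operating at a loss of ¥373 is better by ¥512.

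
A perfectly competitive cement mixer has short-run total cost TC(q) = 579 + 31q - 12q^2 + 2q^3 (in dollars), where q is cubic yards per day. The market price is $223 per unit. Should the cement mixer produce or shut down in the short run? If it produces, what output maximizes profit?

Produce at q = 8

Variable cost is VC = 31q - 12q^2 + 2q^3, so AVC = VC/q = 31 - 12q + 2q^2 and MC = dTC/dq = 31 - 24q + 6q^2.
AVC hits its minimum where MC = AVC, at q = 3, giving min AVC = 31 - 12·3 + 2·3^2 = $13.
P = $223 exceeds min AVC = $13, so the firm stays open.
P = MC gives -192 - 24q + 6q^2 = 0, with roots -4 and 8. Take the larger (rising MC): q* = 8.
Check: AVC at q = 8 is $63 ≤ P, so revenue covers variable cost.
Profit = P·q − TC = 223·8 − 1083 = $701.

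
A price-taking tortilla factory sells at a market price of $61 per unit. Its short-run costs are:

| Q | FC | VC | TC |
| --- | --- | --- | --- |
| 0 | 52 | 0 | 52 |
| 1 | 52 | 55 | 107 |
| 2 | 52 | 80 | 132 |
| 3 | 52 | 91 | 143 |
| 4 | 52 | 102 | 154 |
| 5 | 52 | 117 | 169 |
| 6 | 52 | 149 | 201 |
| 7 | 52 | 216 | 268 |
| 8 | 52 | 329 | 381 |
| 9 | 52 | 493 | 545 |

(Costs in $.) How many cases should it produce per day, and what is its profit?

Tabulate TR − TC: Q=0: -52; Q=1: -46; Q=2: -10; Q=3: 40; Q=4: 90; Q=5: 136; Q=6: 165; Q=7: 159; Q=8: 107; Q=9: 4.
Profit is maximized at Q = 6. AVC there is 149/6 = $24.83 ≤ P, so producing beats shutting down (which would give -$52).

Q = 6; profit = $165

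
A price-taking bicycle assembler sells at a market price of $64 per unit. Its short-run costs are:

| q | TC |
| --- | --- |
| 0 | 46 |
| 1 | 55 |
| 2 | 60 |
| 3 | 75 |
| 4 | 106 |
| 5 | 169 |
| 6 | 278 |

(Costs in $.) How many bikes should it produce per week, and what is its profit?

q = 5; profit = $151

Tabulate TR − TC: q=0: -46; q=1: 9; q=2: 68; q=3: 117; q=4: 150; q=5: 151; q=6: 106.
Profit is maximized at q = 5. AVC there is 123/5 = $24.60 ≤ P, so producing beats shutting down (which would give -$46).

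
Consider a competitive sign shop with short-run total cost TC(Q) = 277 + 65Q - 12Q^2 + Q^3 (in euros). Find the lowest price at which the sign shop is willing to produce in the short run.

€29 per unit

The firm shuts down when price falls below the minimum of average variable cost. AVC = VC/Q = 65 - 12Q + Q^2.
At the minimum of AVC, MC = AVC. MC = 65 - 24Q + 3Q^2; setting MC = AVC gives 2Q^2 - 12Q = 0, so Q = 6. min AVC = 29.
So the shutdown price is €29.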